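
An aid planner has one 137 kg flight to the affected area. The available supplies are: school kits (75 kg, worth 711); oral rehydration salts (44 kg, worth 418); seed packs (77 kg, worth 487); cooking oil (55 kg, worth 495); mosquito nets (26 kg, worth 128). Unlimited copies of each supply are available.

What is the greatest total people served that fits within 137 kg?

1254

By people served per kg: oral rehydration salts 9.50, school kits 9.48, cooking oil 9.00, seed packs 6.32 lead.
The ratio ordering already packs tightly: 3×oral rehydration salts, 132 kg, 1254.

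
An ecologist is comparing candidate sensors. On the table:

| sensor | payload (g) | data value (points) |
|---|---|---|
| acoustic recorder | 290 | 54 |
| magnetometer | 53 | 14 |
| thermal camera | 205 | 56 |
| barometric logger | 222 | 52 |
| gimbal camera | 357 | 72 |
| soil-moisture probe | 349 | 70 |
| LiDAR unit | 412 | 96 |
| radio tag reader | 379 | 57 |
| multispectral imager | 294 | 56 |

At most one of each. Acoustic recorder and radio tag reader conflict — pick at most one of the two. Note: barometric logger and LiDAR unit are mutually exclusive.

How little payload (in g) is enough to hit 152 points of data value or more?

Need the lightest bundle worth ≥ 152.
Taking thermal camera + LiDAR unit gives 152 (≥ 152) for 617 g.
Below 617 g the best achievable stays under 152.

617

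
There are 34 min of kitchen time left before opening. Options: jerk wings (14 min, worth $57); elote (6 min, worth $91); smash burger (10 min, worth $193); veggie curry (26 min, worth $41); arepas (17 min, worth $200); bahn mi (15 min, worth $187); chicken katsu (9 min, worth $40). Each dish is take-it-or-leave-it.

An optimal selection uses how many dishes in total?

3

Optimal total is 484.
elote + smash burger + arepas hits 484 at 33 min.
Every optimal selection uses 3 dishes.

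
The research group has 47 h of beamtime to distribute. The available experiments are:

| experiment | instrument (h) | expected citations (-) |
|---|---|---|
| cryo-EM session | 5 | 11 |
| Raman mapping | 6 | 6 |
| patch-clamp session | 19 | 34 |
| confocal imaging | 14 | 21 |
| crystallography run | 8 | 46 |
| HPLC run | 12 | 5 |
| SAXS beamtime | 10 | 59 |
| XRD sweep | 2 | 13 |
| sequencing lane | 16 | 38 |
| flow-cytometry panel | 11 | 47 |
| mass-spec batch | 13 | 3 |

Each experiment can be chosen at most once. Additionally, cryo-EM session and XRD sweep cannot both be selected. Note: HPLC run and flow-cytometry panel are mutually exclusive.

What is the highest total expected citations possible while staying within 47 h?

203

Best packing: crystallography run + SAXS beamtime + XRD sweep + sequencing lane + flow-cytometry panel — 47 h, 203 total.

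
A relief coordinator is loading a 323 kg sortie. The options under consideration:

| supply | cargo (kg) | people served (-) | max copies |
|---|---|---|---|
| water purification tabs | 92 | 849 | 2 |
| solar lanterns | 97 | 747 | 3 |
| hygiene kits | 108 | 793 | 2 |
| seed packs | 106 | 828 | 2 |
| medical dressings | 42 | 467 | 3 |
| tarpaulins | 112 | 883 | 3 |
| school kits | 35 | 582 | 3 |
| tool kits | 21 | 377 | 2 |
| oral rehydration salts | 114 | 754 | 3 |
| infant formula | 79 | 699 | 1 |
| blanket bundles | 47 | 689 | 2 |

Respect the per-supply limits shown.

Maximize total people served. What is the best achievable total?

4590

The ratio heuristic lands on medical dressings + 3×school kits + 2×tool kits + 2×blanket bundles (4345) but leaves 40 kg idle.
Replace blanket bundles with 2×medical dressings: the trade gains 245 net, giving 4590 at 320 kg.
The spare 3 kg is too small for any remaining supply, and no exchange beats 4590.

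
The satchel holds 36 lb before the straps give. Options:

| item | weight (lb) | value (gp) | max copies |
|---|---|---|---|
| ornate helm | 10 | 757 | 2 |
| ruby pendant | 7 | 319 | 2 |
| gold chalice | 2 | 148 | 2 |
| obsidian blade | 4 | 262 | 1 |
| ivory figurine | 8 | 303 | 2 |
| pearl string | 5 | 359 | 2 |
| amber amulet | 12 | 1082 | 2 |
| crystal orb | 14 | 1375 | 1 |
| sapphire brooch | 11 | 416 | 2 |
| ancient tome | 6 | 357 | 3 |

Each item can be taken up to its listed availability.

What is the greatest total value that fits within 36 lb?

3214

The ratio ordering already packs tightly: ornate helm + amber amulet + crystal orb, 36 lb, 3214.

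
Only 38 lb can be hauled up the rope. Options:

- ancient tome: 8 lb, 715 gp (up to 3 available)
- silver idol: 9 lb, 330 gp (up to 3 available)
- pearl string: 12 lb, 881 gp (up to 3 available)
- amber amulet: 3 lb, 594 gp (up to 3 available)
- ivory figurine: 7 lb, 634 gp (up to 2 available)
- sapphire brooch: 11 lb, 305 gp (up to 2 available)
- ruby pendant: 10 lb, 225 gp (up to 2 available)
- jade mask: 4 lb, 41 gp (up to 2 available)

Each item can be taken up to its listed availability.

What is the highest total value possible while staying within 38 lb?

Filling by ratio: ancient tome + 3×amber amulet + 2×ivory figurine + jade mask for 3806, with 3 lb left unused.
The 18 lb tied up in 2×ivory figurine and jade mask is better spent on ancient tome + pearl string — total rises to 4093 (37 lb).
Nothing else within 38 lb beats 4093.

4093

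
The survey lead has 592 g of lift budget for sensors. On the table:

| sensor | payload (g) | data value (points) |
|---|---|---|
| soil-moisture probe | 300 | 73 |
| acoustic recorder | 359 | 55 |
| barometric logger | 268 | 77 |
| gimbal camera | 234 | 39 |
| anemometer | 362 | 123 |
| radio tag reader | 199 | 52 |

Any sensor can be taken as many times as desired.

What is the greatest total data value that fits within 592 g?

175

Best packing: anemometer + radio tag reader — 561 g, 175 total.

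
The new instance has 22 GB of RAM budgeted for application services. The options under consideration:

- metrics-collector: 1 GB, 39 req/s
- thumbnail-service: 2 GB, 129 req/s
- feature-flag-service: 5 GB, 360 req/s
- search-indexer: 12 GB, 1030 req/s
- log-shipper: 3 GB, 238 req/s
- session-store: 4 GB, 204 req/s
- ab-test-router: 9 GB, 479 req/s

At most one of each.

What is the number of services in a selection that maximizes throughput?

4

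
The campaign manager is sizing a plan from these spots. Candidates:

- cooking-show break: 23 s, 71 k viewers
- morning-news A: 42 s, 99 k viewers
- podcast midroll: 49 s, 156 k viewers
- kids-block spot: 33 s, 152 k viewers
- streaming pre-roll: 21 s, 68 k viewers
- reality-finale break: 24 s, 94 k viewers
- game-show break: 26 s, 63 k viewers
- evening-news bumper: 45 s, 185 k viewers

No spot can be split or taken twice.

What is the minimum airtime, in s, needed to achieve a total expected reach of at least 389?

Minimise s subject to total expected reach ≥ 389.
Taking kids-block spot + streaming pre-roll + evening-news bumper gives 405 (≥ 389) for 99 s.
Below 99 s the best achievable stays under 389.

99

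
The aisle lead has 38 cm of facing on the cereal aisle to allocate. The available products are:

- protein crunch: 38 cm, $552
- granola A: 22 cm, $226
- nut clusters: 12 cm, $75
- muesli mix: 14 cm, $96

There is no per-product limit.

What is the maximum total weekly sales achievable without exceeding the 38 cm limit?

552

The ratio ordering already packs tightly: protein crunch, 38 cm, 552.
That's the maximum — no swap from here does better than 552.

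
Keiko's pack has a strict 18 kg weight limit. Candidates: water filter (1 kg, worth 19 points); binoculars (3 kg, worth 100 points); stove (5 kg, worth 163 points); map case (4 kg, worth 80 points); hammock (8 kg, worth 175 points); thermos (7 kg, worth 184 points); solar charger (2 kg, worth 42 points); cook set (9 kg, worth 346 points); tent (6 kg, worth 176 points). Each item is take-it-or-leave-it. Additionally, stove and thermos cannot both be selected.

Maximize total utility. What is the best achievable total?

628

Ranking by ratio (utility/kg): cook set 38.44, binoculars 33.33, stove 32.60, tent 29.33.
The ratio ordering already packs tightly: water filter + binoculars + stove + cook set, 18 kg, 628.
Runner-up binoculars + cook set + tent tops out at 622.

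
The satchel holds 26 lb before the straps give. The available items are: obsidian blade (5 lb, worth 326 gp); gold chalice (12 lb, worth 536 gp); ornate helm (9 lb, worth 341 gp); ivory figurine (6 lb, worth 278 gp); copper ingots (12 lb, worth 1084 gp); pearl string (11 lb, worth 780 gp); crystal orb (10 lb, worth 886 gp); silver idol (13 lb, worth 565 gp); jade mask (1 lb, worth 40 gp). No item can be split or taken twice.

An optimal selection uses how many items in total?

3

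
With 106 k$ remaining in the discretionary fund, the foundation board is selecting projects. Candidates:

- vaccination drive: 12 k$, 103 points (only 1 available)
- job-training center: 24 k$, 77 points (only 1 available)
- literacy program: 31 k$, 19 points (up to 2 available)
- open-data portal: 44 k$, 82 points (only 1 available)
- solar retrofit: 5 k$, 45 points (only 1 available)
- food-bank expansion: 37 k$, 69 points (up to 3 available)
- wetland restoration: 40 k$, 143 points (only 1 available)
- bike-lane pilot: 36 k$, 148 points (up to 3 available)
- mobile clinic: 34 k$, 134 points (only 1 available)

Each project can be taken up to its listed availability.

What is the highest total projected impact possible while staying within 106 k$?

462

Ranking by ratio (projected impact/k$): solar retrofit 9.00, vaccination drive 8.58, bike-lane pilot 4.11, mobile clinic 3.94.
A density-first pass picks vaccination drive + solar retrofit + 2×bike-lane pilot — 444 at 89 k$.
Replace solar retrofit and bike-lane pilot with job-training center + mobile clinic: the trade gains 18 net, giving 462 at 106 k$.
That's the maximum — no swap from here does better than 462.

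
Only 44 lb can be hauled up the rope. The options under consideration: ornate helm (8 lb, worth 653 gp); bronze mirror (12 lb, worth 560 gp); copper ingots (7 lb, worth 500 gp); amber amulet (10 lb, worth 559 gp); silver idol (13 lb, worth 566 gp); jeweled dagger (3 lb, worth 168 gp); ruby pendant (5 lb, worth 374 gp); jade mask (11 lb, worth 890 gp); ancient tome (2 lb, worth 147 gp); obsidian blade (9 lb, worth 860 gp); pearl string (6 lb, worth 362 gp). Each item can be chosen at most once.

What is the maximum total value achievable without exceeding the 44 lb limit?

Density check — obsidian blade 95.56, ornate helm 81.62, jade mask 80.91, ruby pendant 74.80 are the best per lb.
A density-first pass picks ornate helm + copper ingots + ruby pendant + jade mask + ancient tome + obsidian blade — 3424 at 42 lb.
Dropping copper ingots frees 7 lb; slotting in jeweled dagger + pearl string (9 lb) lifts the total to 3454 at 44 lb.
Next best is ornate helm + copper ingots + jeweled dagger + ruby pendant + jade mask + obsidian blade at 3445 (43 lb) — short by 9.

3454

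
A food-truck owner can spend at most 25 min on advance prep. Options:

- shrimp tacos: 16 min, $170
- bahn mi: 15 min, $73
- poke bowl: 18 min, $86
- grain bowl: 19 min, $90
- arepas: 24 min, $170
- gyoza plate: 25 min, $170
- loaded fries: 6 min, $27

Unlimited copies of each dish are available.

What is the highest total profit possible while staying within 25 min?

197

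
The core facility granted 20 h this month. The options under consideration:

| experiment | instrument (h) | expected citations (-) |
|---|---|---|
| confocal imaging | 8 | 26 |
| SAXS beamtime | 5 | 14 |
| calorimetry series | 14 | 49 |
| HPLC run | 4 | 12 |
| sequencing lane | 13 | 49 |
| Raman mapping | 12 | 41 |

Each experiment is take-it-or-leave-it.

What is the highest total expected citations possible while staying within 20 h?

67

Ranking by ratio (expected citations/h): sequencing lane 3.77, calorimetry series 3.50, Raman mapping 3.42.
The ratio heuristic lands on HPLC run + sequencing lane (61) but leaves 3 h idle.
The 17 h tied up in HPLC run and sequencing lane is better spent on confocal imaging + Raman mapping — total rises to 67 (20 h).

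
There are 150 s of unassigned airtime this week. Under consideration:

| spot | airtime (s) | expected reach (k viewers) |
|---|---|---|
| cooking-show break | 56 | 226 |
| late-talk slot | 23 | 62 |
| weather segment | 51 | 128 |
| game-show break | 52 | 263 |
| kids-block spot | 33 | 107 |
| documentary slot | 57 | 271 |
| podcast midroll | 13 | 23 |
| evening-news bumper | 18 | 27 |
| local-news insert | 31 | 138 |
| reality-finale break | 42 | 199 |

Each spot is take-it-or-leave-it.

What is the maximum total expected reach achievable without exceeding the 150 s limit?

Ranking by ratio (expected reach/s): game-show break 5.06, documentary slot 4.75, reality-finale break 4.74.
Greedy by ratio would take game-show break + documentary slot + local-news insert: 140 s used, total 672.
Dropping documentary slot and local-news insert frees 88 s; slotting in cooking-show break + reality-finale break (98 s) lifts the total to 688 at 150 s.

688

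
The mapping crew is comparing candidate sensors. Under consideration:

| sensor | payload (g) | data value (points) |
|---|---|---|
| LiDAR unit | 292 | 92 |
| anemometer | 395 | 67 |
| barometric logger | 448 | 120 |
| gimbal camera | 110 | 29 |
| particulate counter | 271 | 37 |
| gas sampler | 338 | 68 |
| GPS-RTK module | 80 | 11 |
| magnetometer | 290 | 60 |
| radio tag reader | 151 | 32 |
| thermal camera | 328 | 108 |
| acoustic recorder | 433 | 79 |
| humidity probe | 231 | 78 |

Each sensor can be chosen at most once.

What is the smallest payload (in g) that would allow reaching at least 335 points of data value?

1112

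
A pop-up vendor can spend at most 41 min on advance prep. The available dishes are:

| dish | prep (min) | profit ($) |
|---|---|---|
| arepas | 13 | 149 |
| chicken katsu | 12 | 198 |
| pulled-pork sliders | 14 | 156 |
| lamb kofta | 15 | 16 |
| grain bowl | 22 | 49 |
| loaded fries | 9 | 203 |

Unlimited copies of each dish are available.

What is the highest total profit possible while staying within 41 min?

Ranking by ratio (profit/min): loaded fries 22.56, chicken katsu 16.50, arepas 11.46.
Best packing: 4×loaded fries — 36 min, 812 total.
Nothing else within 41 min beats 812.

812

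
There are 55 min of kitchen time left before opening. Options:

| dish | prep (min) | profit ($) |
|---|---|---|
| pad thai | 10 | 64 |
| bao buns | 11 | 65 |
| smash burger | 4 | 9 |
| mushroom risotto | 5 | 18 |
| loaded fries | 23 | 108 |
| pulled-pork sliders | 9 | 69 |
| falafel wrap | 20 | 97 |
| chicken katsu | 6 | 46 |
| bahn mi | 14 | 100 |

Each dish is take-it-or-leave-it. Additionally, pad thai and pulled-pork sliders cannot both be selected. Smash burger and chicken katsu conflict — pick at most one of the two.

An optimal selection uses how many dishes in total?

Best achievable profit is 331.
bao buns + pulled-pork sliders + falafel wrap + bahn mi hits 331 at 54 min.
All optima have 4 dishes.

4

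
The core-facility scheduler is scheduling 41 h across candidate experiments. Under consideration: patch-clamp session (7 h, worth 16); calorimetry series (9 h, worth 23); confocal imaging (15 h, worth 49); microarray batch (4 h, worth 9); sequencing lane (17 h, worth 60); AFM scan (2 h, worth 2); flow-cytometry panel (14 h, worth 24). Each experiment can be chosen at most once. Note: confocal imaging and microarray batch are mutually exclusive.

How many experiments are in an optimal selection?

3

The maximum expected citations within 41 h is 132.
One optimal bundle: calorimetry series + confocal imaging + sequencing lane (41 h).
Every optimal selection uses 3 experiments.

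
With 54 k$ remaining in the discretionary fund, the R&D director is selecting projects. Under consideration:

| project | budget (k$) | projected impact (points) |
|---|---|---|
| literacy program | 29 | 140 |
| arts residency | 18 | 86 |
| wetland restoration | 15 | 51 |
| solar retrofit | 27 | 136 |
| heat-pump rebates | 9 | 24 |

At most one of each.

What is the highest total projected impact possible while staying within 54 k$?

Taking arts residency + solar retrofit + heat-pump rebates: 54 k$ used, 246 in projected impact.
That's the maximum — no swap from here does better than 246.

246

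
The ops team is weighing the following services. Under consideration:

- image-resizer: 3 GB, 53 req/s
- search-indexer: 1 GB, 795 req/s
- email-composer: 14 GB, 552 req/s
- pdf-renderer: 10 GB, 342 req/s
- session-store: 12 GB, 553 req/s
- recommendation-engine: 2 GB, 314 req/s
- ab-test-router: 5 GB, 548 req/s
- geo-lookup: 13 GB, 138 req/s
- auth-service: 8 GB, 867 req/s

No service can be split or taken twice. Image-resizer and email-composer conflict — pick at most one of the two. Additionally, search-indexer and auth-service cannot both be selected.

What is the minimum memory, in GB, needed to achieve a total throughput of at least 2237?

23

Look for the lowest-memory combination reaching 2237.
Taking image-resizer + search-indexer + session-store + recommendation-engine + ab-test-router gives 2263 (≥ 2237) for 23 GB.
Below 23 GB the best achievable stays under 2237.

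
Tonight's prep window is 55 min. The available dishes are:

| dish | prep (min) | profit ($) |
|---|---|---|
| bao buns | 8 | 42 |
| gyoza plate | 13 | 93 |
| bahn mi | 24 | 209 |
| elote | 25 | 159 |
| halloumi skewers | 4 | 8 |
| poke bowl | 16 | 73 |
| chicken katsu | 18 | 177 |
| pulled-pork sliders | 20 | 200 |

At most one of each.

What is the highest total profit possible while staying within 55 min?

479

A density-first pass picks gyoza plate + halloumi skewers + chicken katsu + pulled-pork sliders — 478 at 55 min.
Replace halloumi skewers and pulled-pork sliders with bahn mi: the trade gains 1 net, giving 479 at 55 min.
An exhaustive check of the 256 subsets confirms 479.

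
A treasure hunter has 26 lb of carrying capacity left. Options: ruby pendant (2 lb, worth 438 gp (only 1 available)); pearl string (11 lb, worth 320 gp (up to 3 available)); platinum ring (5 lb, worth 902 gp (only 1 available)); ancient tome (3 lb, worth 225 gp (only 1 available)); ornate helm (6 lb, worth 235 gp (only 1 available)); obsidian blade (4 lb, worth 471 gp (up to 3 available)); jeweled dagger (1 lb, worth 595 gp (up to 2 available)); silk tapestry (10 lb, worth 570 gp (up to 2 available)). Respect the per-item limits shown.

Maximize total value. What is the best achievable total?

Best packing: ruby pendant + platinum ring + ancient tome + 3×obsidian blade + 2×jeweled dagger — 24 lb, 4168 total.
No other feasible combination exceeds 4168.

4168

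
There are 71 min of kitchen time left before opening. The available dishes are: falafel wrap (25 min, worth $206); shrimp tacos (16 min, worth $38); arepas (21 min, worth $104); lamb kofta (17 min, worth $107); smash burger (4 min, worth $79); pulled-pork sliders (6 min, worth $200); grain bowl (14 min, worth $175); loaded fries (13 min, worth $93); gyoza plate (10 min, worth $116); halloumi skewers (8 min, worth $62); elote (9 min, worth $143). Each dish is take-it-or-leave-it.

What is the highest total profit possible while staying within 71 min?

919

Density check — pulled-pork sliders 33.33, smash burger 19.75, elote 15.89 are the best per min.
Falafel wrap + smash burger + pulled-pork sliders + grain bowl + gyoza plate + elote uses 68 of the 71 min and totals 919.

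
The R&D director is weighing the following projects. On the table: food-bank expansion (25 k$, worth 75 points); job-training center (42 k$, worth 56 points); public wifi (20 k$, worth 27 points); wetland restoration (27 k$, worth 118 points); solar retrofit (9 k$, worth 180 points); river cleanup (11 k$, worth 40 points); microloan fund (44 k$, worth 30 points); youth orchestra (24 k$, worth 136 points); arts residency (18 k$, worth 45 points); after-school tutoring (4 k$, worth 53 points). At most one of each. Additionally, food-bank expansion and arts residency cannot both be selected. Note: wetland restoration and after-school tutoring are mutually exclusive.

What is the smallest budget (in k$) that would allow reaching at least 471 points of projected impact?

71

Look for the lowest-budget combination reaching 471.
wetland restoration + solar retrofit + river cleanup + youth orchestra: 474 projected impact at 71 k$.
Below 71 k$ the best achievable stays under 471.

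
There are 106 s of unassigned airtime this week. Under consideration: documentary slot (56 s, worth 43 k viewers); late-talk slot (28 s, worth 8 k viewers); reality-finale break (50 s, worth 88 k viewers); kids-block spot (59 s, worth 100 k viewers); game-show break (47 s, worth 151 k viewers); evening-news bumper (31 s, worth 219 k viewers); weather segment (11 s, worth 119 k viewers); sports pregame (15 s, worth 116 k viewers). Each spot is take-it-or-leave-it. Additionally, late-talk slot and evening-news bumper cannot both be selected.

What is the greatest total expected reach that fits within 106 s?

Density check — weather segment 10.82, sports pregame 7.73, evening-news bumper 7.06, game-show break 3.21 are the best per s.
The ratio ordering already packs tightly: game-show break + evening-news bumper + weather segment + sports pregame, 104 s, 605.
The closest alternative, game-show break + evening-news bumper + weather segment, reaches only 489.

605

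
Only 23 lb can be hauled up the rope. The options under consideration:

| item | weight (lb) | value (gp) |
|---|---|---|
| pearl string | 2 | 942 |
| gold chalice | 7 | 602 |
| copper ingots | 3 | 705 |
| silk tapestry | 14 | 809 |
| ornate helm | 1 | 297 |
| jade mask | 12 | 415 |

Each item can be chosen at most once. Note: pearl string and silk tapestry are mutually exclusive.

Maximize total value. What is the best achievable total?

Best packing: pearl string + gold chalice + copper ingots + ornate helm — 13 lb, 2546 total.

2546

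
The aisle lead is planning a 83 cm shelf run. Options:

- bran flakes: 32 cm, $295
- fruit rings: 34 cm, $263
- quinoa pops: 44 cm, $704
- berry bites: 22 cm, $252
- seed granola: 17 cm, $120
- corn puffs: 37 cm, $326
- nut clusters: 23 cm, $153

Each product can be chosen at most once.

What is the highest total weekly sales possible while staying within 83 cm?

Quinoa pops + berry bites + seed granola uses 83 of the 83 cm and totals 1076.
An exhaustive check of the 128 subsets confirms 1076.

1076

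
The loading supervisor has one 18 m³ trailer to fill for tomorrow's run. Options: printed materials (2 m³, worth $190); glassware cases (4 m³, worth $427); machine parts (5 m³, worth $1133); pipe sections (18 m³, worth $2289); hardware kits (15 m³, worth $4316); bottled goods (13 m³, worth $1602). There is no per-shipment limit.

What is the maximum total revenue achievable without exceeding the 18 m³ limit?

By revenue per m³: hardware kits 287.73, machine parts 226.60, pipe sections 127.17, bottled goods 123.23 lead.
Best packing: printed materials + hardware kits — 17 m³, 4506 total.
That's the maximum — no swap from here does better than 4506.

4506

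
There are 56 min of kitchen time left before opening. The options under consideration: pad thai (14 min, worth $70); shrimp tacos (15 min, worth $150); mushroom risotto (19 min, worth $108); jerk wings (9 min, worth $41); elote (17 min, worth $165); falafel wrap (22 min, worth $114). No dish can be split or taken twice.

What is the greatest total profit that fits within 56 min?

429

The ratio heuristic lands on shrimp tacos + mushroom risotto + elote (423) but leaves 5 min idle.
Replace mushroom risotto with falafel wrap: the trade gains 6 net, giving 429 at 54 min.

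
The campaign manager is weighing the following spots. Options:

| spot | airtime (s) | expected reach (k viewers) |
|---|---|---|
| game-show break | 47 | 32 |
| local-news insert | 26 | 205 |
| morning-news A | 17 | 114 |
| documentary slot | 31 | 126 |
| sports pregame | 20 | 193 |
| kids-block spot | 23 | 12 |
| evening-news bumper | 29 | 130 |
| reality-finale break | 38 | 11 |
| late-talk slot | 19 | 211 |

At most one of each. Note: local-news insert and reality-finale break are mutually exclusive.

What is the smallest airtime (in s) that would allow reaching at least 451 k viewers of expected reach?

56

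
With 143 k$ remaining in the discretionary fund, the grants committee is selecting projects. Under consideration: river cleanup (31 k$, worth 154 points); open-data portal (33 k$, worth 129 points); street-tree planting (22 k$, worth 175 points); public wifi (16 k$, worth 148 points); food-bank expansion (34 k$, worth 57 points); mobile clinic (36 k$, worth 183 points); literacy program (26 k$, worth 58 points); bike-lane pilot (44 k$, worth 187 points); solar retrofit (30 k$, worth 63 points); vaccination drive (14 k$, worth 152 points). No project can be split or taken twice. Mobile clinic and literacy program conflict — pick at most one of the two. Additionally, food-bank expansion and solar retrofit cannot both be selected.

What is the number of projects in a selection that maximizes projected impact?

5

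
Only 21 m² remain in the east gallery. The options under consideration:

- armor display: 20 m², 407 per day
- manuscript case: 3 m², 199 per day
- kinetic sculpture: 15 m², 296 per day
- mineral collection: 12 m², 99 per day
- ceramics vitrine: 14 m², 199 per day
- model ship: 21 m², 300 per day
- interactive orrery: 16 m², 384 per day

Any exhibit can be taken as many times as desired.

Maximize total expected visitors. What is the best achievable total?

Ranking by ratio (expected visitors/m²): manuscript case 66.33, interactive orrery 24.00, armor display 20.35, kinetic sculpture 19.73.
Taking 7×manuscript case: 21 m² used, 1393 in expected visitors.
No other feasible combination exceeds 1393.

1393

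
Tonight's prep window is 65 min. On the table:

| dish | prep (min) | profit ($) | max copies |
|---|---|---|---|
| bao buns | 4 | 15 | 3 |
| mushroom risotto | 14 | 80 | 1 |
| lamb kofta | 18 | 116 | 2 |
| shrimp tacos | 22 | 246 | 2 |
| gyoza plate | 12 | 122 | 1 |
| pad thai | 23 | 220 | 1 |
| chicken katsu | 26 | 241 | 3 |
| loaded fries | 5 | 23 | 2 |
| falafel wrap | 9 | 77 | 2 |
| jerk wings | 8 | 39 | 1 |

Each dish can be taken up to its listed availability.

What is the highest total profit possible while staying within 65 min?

691

2×shrimp tacos + gyoza plate + falafel wrap uses 65 of the 65 min and totals 691.
No other feasible combination exceeds 691.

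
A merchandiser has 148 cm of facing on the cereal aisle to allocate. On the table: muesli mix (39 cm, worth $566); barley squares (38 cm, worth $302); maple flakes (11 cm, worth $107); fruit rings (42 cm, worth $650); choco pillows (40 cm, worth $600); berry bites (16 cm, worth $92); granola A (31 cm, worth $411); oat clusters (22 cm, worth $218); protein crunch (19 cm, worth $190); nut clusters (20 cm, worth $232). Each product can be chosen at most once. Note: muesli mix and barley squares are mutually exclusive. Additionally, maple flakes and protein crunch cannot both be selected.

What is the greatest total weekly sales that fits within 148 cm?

By weekly sales per cm: fruit rings 15.48, choco pillows 15.00, muesli mix 14.51 lead.
Taking muesli mix + fruit rings + choco pillows + nut clusters: 141 cm used, 2048 in weekly sales.

2048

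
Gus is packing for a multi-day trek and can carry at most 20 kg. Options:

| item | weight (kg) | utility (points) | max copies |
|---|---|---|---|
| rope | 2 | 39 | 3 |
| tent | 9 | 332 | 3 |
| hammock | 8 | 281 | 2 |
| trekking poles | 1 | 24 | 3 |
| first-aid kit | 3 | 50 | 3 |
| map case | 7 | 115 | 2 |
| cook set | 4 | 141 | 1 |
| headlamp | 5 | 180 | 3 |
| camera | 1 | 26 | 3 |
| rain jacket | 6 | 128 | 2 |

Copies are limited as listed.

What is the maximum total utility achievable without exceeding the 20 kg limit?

Greedy by ratio would take 2×tent + 2×camera: 20 kg used, total 716.
Dropping tent and camera frees 10 kg; slotting in 2×headlamp (10 kg) lifts the total to 718 at 20 kg.

718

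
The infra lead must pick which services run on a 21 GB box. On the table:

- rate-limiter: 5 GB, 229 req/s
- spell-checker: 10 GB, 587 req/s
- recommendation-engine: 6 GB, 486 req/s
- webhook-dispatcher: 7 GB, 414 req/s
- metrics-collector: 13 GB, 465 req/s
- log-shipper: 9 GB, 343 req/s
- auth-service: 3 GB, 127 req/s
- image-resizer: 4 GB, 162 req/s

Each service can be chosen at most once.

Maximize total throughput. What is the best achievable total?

Taking the top-ratio services first gives rate-limiter + recommendation-engine + webhook-dispatcher + auth-service for 1256 (21 GB).
Replace webhook-dispatcher and auth-service with spell-checker: the trade gains 46 net, giving 1302 at 21 GB.
No other feasible combination exceeds 1302.

1302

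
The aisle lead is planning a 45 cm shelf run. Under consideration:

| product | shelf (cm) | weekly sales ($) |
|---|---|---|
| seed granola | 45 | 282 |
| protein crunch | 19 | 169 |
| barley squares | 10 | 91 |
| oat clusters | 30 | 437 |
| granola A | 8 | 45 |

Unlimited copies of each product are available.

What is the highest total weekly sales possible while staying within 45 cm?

Barley squares + oat clusters uses 40 of the 45 cm and totals 528.
The spare 5 cm is too small for any remaining product, and no exchange beats 528.

528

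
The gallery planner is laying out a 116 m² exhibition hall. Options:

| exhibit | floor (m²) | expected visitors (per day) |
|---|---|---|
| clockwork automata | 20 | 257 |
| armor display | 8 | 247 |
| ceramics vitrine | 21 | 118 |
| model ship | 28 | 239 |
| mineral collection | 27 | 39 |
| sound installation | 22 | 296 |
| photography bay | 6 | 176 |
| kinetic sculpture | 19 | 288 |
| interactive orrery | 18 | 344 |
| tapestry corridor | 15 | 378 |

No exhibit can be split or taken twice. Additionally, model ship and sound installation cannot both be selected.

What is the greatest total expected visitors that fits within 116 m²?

Ranking by ratio (expected visitors/m²): armor display 30.88, photography bay 29.33, tapestry corridor 25.20, interactive orrery 19.11.
Clockwork automata + armor display + sound installation + photography bay + kinetic sculpture + interactive orrery + tapestry corridor uses 108 of the 116 m² and totals 1986.
Nothing else feasible within 116 m² beats 1986.

1986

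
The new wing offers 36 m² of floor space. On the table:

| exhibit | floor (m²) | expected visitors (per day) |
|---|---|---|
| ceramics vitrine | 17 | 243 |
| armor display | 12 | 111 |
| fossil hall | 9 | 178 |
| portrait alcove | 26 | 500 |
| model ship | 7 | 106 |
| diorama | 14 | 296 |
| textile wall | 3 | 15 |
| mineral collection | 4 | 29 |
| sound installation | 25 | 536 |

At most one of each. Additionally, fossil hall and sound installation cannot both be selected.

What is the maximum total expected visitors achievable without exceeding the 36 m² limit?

678

Taking fossil hall + portrait alcove: 35 m² used, 678 in expected visitors.
Runner-up model ship + mineral collection + sound installation tops out at 671.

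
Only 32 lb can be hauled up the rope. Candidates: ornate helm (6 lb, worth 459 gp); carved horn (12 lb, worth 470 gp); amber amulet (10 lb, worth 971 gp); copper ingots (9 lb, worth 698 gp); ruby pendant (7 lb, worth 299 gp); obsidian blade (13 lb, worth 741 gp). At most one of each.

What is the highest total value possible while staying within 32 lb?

2427

Density check — amber amulet 97.10, copper ingots 77.56, ornate helm 76.50, obsidian blade 57.00 are the best per lb.
Ornate helm + amber amulet + copper ingots + ruby pendant uses 32 of the 32 lb and totals 2427.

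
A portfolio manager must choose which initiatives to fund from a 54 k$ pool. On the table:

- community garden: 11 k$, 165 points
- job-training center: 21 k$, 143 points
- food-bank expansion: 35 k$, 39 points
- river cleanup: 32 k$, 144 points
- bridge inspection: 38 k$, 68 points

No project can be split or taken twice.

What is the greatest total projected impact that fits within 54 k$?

309

A density-first pass picks community garden + job-training center — 308 at 32 k$.
Dropping job-training center frees 21 k$; slotting in river cleanup (32 k$) lifts the total to 309 at 43 k$.
The spare 11 k$ is too small for any remaining project, and no exchange beats 309.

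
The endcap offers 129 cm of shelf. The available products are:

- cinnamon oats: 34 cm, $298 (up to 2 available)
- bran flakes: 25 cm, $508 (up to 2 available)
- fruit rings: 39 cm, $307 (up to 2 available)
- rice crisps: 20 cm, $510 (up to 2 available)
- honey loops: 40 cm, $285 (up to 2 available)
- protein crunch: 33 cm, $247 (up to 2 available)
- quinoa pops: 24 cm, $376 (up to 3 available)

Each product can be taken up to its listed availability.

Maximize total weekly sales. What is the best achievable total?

2412

2×bran flakes + 2×rice crisps + quinoa pops uses 114 of the 129 cm and totals 2412.
The spare 15 cm is too small for any remaining product, and no exchange beats 2412.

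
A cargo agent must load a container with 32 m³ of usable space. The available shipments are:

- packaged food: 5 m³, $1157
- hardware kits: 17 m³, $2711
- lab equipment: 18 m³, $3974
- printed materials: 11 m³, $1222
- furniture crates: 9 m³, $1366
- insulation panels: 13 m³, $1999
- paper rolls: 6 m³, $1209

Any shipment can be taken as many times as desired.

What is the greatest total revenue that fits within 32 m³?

7046

The ratio heuristic lands on 6×packaged food (6942) but leaves 2 m³ idle.
Dropping 2×packaged food frees 10 m³; slotting in 2×paper rolls (12 m³) lifts the total to 7046 at 32 m³.
Every other selection either busts 32 m³ or fails to beat 7046.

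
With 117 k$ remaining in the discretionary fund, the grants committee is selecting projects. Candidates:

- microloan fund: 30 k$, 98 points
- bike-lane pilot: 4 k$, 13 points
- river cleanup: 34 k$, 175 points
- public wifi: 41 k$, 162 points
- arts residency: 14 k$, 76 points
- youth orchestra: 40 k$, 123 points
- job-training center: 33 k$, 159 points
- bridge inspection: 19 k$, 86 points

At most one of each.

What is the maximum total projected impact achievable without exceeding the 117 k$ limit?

521

Ranking by ratio (projected impact/k$): arts residency 5.43, river cleanup 5.15, job-training center 4.82, bridge inspection 4.53.
Taking the top-ratio projects first gives bike-lane pilot + river cleanup + arts residency + job-training center + bridge inspection for 509 (104 k$).
Dropping bridge inspection frees 19 k$; slotting in microloan fund (30 k$) lifts the total to 521 at 115 k$.
The closest alternative, microloan fund + river cleanup + job-training center + bridge inspection, reaches only 518.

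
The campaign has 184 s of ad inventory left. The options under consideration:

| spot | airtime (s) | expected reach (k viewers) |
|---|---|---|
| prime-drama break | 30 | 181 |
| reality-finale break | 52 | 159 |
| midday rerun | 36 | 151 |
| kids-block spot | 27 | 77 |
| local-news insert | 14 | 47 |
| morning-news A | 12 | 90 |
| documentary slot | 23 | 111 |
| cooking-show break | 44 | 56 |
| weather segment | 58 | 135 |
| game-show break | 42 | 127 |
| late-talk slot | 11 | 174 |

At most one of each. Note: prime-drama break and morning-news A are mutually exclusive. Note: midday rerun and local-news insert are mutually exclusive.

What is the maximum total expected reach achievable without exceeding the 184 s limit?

Density check — late-talk slot 15.82, morning-news A 7.50, prime-drama break 6.03, documentary slot 4.83 are the best per s.
Taking prime-drama break + reality-finale break + midday rerun + kids-block spot + documentary slot + late-talk slot: 179 s used, 853 in expected reach.

853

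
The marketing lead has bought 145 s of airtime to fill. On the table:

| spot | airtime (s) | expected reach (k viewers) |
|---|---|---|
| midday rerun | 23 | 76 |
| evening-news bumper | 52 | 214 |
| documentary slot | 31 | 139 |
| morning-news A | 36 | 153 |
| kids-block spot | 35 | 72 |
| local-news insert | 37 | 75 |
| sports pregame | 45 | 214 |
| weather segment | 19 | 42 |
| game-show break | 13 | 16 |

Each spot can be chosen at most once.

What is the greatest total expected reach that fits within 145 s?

583

A density-first pass picks midday rerun + documentary slot + morning-news A + sports pregame — 582 at 135 s.
Dropping midday rerun and morning-news A frees 59 s; slotting in evening-news bumper + game-show break (65 s) lifts the total to 583 at 141 s.
Runner-up midday rerun + evening-news bumper + documentary slot + morning-news A tops out at 582.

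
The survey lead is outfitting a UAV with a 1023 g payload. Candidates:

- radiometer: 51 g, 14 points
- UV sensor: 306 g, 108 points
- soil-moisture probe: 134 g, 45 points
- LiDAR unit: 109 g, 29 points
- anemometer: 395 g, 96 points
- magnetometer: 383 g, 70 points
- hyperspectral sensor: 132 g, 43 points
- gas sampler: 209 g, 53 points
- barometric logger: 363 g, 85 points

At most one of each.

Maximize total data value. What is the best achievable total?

A density-first pass picks radiometer + UV sensor + soil-moisture probe + LiDAR unit + hyperspectral sensor + gas sampler — 292 at 941 g.
The 318 g tied up in LiDAR unit and gas sampler is better spent on anemometer — total rises to 306 (1018 g).
The spare 5 g is too small for any remaining sensor, and no exchange beats 306.

306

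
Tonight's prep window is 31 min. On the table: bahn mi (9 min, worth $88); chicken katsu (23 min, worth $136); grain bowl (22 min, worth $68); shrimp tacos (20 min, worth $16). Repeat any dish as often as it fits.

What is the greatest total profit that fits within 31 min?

264

Taking 3×bahn mi: 27 min used, 264 in profit.
The spare 4 min is too small for any remaining dish, and no exchange beats 264.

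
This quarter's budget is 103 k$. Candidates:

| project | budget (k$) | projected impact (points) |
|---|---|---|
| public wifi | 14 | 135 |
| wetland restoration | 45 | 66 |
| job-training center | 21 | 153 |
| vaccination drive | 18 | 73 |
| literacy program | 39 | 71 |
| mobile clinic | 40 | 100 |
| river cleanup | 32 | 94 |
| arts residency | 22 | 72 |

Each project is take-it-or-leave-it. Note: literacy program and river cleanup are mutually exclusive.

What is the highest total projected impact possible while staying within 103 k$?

Ranking by ratio (projected impact/k$): public wifi 9.64, job-training center 7.29, vaccination drive 4.06.
Taking the top-ratio projects first gives public wifi + job-training center + vaccination drive + arts residency for 433 (75 k$).
The 22 k$ tied up in arts residency is better spent on mobile clinic — total rises to 461 (93 k$).
That's the maximum — no feasible swap from here does better than 461.

461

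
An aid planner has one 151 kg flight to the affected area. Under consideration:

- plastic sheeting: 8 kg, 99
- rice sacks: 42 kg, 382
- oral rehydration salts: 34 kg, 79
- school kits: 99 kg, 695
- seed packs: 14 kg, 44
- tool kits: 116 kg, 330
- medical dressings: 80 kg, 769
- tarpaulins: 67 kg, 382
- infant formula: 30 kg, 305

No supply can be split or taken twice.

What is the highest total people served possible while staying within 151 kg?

1294

Greedy by ratio would take plastic sheeting + seed packs + medical dressings + infant formula: 132 kg used, total 1217.
Dropping infant formula frees 30 kg; slotting in rice sacks (42 kg) lifts the total to 1294 at 144 kg.
An exhaustive check of the 512 subsets confirms 1294.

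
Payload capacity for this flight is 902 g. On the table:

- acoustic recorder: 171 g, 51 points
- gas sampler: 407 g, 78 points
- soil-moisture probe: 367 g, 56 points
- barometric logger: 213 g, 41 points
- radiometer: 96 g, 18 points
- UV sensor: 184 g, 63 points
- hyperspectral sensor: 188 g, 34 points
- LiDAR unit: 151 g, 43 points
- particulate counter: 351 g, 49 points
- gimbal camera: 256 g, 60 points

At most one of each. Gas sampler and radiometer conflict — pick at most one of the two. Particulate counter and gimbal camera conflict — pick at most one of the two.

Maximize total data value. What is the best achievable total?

235

Best packing: acoustic recorder + radiometer + UV sensor + LiDAR unit + gimbal camera — 858 g, 235 total.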